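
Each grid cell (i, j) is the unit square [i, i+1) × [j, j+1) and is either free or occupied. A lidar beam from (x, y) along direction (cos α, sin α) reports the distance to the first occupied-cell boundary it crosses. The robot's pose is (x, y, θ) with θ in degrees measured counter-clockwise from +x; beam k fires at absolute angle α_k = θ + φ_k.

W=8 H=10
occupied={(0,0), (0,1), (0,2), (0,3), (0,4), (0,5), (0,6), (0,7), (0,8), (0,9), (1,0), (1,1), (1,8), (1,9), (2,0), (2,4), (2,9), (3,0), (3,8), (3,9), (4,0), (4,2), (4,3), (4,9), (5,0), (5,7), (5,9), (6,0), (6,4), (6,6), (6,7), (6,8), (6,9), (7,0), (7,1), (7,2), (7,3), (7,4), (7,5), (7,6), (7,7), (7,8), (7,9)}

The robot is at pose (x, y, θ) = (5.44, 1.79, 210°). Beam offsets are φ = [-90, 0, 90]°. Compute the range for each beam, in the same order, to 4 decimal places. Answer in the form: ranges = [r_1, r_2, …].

beam 1: φ=-90°, α=120°
  d=(-0.5000,0.8660)  start (5,1)  tX=0.8800 tY=0.2425  stride 1/|dx|=2.0000 1/|dy|=1.1547
    cross y-line → (5,2), t=0.2425
    cross x-line → (4,2), t=0.8800 (wall)
  → r_1 = 0.8800
beam 2: φ=0°, α=210°
  d=(-0.8660,-0.5000)  start (5,1)  tX=0.5081 tY=1.5800  stride 1/|dx|=1.1547 1/|dy|=2.0000
    cross x-line → (4,1), t=0.5081
    cross y-line → (4,0), t=1.5800 (wall)
  → r_2 = 1.5800
beam 3: φ=90°, α=300°
  d=(0.5000,-0.8660)  start (5,1)  tX=1.1200 tY=0.9122  stride 1/|dx|=2.0000 1/|dy|=1.1547
    cross y-line → (5,0), t=0.9122 (wall)
  → r_3 = 0.9122

ranges = [0.8800, 1.5800, 0.9122]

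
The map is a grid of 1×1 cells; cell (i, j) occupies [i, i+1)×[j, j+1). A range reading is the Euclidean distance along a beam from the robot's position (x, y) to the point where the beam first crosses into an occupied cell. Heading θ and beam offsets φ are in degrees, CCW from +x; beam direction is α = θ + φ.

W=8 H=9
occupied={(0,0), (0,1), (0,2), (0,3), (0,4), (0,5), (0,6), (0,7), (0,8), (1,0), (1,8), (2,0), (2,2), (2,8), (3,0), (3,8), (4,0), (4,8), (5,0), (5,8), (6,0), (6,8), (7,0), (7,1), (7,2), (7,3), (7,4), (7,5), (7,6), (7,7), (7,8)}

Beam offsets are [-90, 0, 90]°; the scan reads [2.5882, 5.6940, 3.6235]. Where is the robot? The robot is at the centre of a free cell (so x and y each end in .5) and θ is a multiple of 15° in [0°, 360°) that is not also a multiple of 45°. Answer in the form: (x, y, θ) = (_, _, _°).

Enumerate (i+0.5, j+0.5, θ) over the 41 free cells and 16 admissible headings. For each, cast all 3 beams and compare to the given ranges.
  (4.5, 2.5, 195°): beam 1 = 5.6940 ≠ 2.5882 ✗
  (6.5, 3.5, 240°): beam 1 = 6.3509 ≠ 2.5882 ✗
  (3.5, 5.5, 300°): beam 1 = 2.8868 ≠ 2.5882 ✗
  (2.5, 7.5, 75°): beam 1 = 4.6587 ≠ 2.5882 ✗
  …
  (3.5, 6.5, 285°): r_1=2.5882, r_2=5.6940, r_3=3.6235 — all match ✓
Only this pose fits every beam.

(x, y, θ) = (3.5, 6.5, 285°)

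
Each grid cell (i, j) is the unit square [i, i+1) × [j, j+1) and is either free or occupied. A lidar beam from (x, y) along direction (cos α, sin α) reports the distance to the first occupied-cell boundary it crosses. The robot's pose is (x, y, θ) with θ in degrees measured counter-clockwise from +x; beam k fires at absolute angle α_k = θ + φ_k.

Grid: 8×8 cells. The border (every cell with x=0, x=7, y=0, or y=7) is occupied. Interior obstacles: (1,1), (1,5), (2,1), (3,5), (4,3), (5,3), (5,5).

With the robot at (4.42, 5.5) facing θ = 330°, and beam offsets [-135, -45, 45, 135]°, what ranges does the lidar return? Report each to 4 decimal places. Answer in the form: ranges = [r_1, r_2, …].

beam 1: φ=-135°, α=195°
  d=(-0.9659,-0.2588)  start (4,5)  tX=0.4348 tY=1.9319  stride 1/|dx|=1.0353 1/|dy|=3.8637
    cross x-line → (3,5), t=0.4348 (wall)
  → r_1 = 0.4348
beam 2: φ=-45°, α=285°
  d=(0.2588,-0.9659)  start (4,5)  tX=2.2409 tY=0.5176  stride 1/|dx|=3.8637 1/|dy|=1.0353
    cross y-line → (4,4), t=0.5176
    cross y-line → (4,3), t=1.5529 (wall)
  → r_2 = 1.5529
beam 3: φ=45°, α=15°
  d=(0.9659,0.2588)  start (4,5)  tX=0.6005 tY=1.9319  stride 1/|dx|=1.0353 1/|dy|=3.8637
    cross x-line → (5,5), t=0.6005 (wall)
  → r_3 = 0.6005
beam 4: φ=135°, α=105°
  d=(-0.2588,0.9659)  start (4,5)  tX=1.6228 tY=0.5176  stride 1/|dx|=3.8637 1/|dy|=1.0353
    cross y-line → (4,6), t=0.5176
    cross y-line → (4,7), t=1.5529 (wall)
  → r_4 = 1.5529

ranges = [0.4348, 1.5529, 0.6005, 1.5529]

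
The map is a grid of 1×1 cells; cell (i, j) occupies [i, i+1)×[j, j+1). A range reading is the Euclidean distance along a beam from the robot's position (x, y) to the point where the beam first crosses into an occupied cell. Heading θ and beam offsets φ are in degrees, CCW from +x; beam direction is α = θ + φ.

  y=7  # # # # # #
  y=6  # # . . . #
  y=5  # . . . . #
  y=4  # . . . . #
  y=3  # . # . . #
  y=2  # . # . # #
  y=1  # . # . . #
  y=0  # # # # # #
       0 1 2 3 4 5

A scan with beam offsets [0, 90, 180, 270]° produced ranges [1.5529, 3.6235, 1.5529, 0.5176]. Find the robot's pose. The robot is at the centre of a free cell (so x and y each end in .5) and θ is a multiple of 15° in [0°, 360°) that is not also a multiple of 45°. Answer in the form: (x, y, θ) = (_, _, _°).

(x, y, θ) = (3.5, 6.5, 195°)

Candidates: 19 free-cell centres × 16 headings = 304 poses. Raycast each; keep the one whose scan matches to 4 dp.
  (3.5, 1.5, 60°): beam 1 = 1.0000 ≠ 1.5529 ✗
  (4.5, 5.5, 120°): beam 1 = 1.7321 ≠ 1.5529 ✗
  (3.5, 4.5, 330°): beam 1 = 1.7321 ≠ 1.5529 ✗
  (4.5, 1.5, 195°): beam 2 = 0.5176 ≠ 3.6235 ✗
  …
  (3.5, 6.5, 195°): r_1=1.5529, r_2=3.6235, r_3=1.5529, r_4=0.5176 — all match ✓
Unique over the lattice → pose = (3.5, 6.5, 195°).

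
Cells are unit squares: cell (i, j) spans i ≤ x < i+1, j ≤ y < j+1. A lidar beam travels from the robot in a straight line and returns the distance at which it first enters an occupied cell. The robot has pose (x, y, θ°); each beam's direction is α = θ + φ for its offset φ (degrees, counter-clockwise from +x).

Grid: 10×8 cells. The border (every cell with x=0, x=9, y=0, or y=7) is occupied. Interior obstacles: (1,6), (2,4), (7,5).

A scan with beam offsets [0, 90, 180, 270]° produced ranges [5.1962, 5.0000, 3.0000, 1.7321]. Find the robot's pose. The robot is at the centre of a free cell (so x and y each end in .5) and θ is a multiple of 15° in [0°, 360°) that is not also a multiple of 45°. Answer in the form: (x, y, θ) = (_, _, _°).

(x, y, θ) = (4.5, 2.5, 30°)

Candidates: 45 free-cell centres × 16 headings = 720 poses. Raycast each; keep the one whose scan matches to 4 dp.
  (2.5, 2.5, 15°): beam 1 = 6.7293 ≠ 5.1962 ✗
  (6.5, 4.5, 105°): beam 1 = 2.5882 ≠ 5.1962 ✗
  (3.5, 2.5, 210°): beam 1 = 2.8868 ≠ 5.1962 ✗
  …
  (4.5, 2.5, 30°): r_1=5.1962, r_2=5.0000, r_3=3.0000, r_4=1.7321 — all match ✓
Unique over the lattice → pose = (4.5, 2.5, 30°).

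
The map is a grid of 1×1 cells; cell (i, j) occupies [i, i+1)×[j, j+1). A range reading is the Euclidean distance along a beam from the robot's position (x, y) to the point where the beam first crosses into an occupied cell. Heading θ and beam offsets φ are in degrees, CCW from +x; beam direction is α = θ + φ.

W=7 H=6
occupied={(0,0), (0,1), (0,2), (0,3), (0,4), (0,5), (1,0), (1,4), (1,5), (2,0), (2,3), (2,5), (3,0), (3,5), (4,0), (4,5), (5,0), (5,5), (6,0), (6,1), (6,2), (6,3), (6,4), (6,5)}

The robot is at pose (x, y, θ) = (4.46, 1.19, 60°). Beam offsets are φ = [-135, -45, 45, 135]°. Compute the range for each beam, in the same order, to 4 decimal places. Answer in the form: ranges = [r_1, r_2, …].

beam 1: φ=-135°, α=285°
  direction (0.2588, -0.9659); cell (4,1); t to first gridline: x 2.0864, y 0.1967 (then +3.8637 / +1.0353)
    (4,0) via y @ 0.1967  # hit
  → r_1 = 0.1967
beam 2: φ=-45°, α=15°
  direction (0.9659, 0.2588); cell (4,1); t to first gridline: x 0.5590, y 3.1296 (then +1.0353 / +3.8637)
    (5,1) via x @ 0.5590
    (6,1) via x @ 1.5943  # hit
  → r_2 = 1.5943
beam 3: φ=45°, α=105°
  direction (-0.2588, 0.9659); cell (4,1); t to first gridline: x 1.7773, y 0.8386 (then +3.8637 / +1.0353)
    (4,2) via y @ 0.8386
    (3,2) via x @ 1.7773
    (3,3) via y @ 1.8738
    (3,4) via y @ 2.9091
    (3,5) via y @ 3.9444  # hit
  → r_3 = 3.9444
beam 4: φ=135°, α=195°
  direction (-0.9659, -0.2588); cell (4,1); t to first gridline: x 0.4762, y 0.7341 (then +1.0353 / +3.8637)
    (3,1) via x @ 0.4762
    (3,0) via y @ 0.7341  # hit
  → r_4 = 0.7341

ranges = [0.1967, 1.5943, 3.9444, 0.7341]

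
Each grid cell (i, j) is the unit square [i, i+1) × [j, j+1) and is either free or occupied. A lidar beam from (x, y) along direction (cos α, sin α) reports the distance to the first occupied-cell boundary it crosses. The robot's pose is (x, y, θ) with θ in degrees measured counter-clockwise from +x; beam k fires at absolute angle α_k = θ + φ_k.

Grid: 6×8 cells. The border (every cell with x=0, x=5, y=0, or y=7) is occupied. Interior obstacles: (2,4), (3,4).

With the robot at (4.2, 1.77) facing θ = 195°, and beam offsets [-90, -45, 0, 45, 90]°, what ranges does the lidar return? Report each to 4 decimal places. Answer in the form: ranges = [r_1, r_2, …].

beam 1: φ=-90°, α=105°
  direction (-0.2588, 0.9659); cell (4,1); t to first gridline: x 0.7727, y 0.2381 (then +3.8637 / +1.0353)
    (4,2) via y @ 0.2381
    (3,2) via x @ 0.7727
    (3,3) via y @ 1.2734
    (3,4) via y @ 2.3087  # hit
  → r_1 = 2.3087
beam 2: φ=-45°, α=150°
  direction (-0.8660, 0.5000); cell (4,1); t to first gridline: x 0.2309, y 0.4600 (then +1.1547 / +2.0000)
    (3,1) via x @ 0.2309
    (3,2) via y @ 0.4600
    (2,2) via x @ 1.3856
    (2,3) via y @ 2.4600
    (1,3) via x @ 2.5403
    (0,3) via x @ 3.6950  # hit
  → r_2 = 3.6950
beam 3: φ=0°, α=195°
  direction (-0.9659, -0.2588); cell (4,1); t to first gridline: x 0.2071, y 2.9751 (then +1.0353 / +3.8637)
    (3,1) via x @ 0.2071
    (2,1) via x @ 1.2423
    (1,1) via x @ 2.2776
    (1,0) via y @ 2.9751  # hit
  → r_3 = 2.9751
beam 4: φ=45°, α=240°
  direction (-0.5000, -0.8660); cell (4,1); t to first gridline: x 0.4000, y 0.8891 (then +2.0000 / +1.1547)
    (3,1) via x @ 0.4000
    (3,0) via y @ 0.8891  # hit
  → r_4 = 0.8891
beam 5: φ=90°, α=285°
  direction (0.2588, -0.9659); cell (4,1); t to first gridline: x 3.0910, y 0.7972 (then +3.8637 / +1.0353)
    (4,0) via y @ 0.7972  # hit
  → r_5 = 0.7972

ranges = [2.3087, 3.6950, 2.9751, 0.8891, 0.7972]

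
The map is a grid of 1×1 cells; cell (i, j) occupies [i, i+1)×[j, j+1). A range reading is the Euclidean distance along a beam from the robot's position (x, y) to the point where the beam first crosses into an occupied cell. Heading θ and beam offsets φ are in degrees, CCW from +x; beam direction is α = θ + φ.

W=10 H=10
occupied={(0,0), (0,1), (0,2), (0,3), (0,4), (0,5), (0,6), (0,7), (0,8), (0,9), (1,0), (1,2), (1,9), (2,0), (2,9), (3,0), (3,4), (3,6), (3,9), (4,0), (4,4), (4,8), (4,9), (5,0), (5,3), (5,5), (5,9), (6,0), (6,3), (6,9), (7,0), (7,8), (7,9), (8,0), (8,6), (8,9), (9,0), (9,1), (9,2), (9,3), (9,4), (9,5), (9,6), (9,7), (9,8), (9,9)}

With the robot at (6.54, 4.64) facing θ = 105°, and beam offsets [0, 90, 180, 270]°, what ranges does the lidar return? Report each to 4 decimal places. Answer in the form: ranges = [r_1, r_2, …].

beam 1: φ=0°, α=105°
  direction (-0.2588, 0.9659); cell (6,4); t to first gridline: x 2.0864, y 0.3727 (then +3.8637 / +1.0353)
    (6,5) via y @ 0.3727
    (6,6) via y @ 1.4080
    (5,6) via x @ 2.0864
    (5,7) via y @ 2.4433
    (5,8) via y @ 3.4785
    (5,9) via y @ 4.5138  # hit
  → r_1 = 4.5138
beam 2: φ=90°, α=195°
  direction (-0.9659, -0.2588); cell (6,4); t to first gridline: x 0.5590, y 2.4728 (then +1.0353 / +3.8637)
    (5,4) via x @ 0.5590
    (4,4) via x @ 1.5943  # hit
  → r_2 = 1.5943
beam 3: φ=180°, α=285°
  direction (0.2588, -0.9659); cell (6,4); t to first gridline: x 1.7773, y 0.6626 (then +3.8637 / +1.0353)
    (6,3) via y @ 0.6626  # hit
  → r_3 = 0.6626
beam 4: φ=270°, α=15°
  direction (0.9659, 0.2588); cell (6,4); t to first gridline: x 0.4762, y 1.3909 (then +1.0353 / +3.8637)
    (7,4) via x @ 0.4762
    (7,5) via y @ 1.3909
    (8,5) via x @ 1.5115
    (9,5) via x @ 2.5468  # hit
  → r_4 = 2.5468

ranges = [4.5138, 1.5943, 0.6626, 2.5468]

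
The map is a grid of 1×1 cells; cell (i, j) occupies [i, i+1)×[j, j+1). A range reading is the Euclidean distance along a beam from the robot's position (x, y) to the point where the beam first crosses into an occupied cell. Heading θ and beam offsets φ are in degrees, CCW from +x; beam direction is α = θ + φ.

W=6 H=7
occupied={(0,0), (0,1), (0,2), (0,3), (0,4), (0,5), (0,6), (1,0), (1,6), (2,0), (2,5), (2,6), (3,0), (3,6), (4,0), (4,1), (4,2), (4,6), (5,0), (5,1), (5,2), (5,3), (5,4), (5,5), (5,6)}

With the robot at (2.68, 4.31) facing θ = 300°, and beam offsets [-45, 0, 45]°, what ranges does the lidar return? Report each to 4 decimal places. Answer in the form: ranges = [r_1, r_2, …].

ranges = [3.4268, 2.6400, 2.4018]

beam 1: φ=-45°, α=255°
  direction (-0.2588, -0.9659); cell (2,4); t to first gridline: x 2.6273, y 0.3209 (then +3.8637 / +1.0353)
    (2,3) via y @ 0.3209
    (2,2) via y @ 1.3562
    (2,1) via y @ 2.3915
    (1,1) via x @ 2.6273
    (1,0) via y @ 3.4268  # hit
  → r_1 = 3.4268
beam 2: φ=0°, α=300°
  direction (0.5000, -0.8660); cell (2,4); t to first gridline: x 0.6400, y 0.3580 (then +2.0000 / +1.1547)
    (2,3) via y @ 0.3580
    (3,3) via x @ 0.6400
    (3,2) via y @ 1.5127
    (4,2) via x @ 2.6400  # hit
  → r_2 = 2.6400
beam 3: φ=45°, α=345°
  direction (0.9659, -0.2588); cell (2,4); t to first gridline: x 0.3313, y 1.1977 (then +1.0353 / +3.8637)
    (3,4) via x @ 0.3313
    (3,3) via y @ 1.1977
    (4,3) via x @ 1.3666
    (5,3) via x @ 2.4018  # hit
  → r_3 = 2.4018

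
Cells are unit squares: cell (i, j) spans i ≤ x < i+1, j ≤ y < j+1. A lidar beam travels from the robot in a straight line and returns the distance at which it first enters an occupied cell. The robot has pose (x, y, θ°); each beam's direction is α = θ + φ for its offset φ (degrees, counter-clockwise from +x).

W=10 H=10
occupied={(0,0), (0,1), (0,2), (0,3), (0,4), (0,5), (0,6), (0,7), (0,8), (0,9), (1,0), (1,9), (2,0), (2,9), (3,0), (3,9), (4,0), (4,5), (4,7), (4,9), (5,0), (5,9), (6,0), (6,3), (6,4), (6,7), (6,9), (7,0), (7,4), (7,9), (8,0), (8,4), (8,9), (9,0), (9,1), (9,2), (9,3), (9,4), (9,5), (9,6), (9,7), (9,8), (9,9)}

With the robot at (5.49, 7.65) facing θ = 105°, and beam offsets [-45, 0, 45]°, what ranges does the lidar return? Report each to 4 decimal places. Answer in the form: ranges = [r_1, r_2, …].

ranges = [1.5588, 1.3976, 0.5658]

beam 1: φ=-45°, α=60°
  cosα=0.5000 sinα=0.8660 | (5,7) | tMaxX 1.0200 tMaxY 0.4041 | tΔX 2.0000 tΔY 1.1547
    t=0.4041 [y] (5,8)
    t=1.0200 [x] (6,8)
    t=1.5588 [y] (6,9) — stop
  → r_1 = 1.5588
beam 2: φ=0°, α=105°
  cosα=-0.2588 sinα=0.9659 | (5,7) | tMaxX 1.8932 tMaxY 0.3623 | tΔX 3.8637 tΔY 1.0353
    t=0.3623 [y] (5,8)
    t=1.3976 [y] (5,9) — stop
  → r_2 = 1.3976
beam 3: φ=45°, α=150°
  cosα=-0.8660 sinα=0.5000 | (5,7) | tMaxX 0.5658 tMaxY 0.7000 | tΔX 1.1547 tΔY 2.0000
    t=0.5658 [x] (4,7) — stop
  → r_3 = 0.5658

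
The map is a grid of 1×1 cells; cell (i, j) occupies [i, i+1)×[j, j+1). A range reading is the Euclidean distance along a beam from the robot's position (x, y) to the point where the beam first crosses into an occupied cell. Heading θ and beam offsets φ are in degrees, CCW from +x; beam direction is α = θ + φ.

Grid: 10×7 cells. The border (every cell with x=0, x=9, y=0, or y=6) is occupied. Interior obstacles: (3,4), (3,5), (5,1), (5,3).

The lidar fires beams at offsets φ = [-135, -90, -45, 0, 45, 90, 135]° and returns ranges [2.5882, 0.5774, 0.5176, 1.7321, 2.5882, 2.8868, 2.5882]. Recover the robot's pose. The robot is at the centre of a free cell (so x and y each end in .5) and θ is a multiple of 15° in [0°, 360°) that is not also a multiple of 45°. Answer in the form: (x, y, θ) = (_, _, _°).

Candidates: 36 free-cell centres × 16 headings = 576 poses. Raycast each; keep the one whose scan matches to 4 dp.
  (7.5, 1.5, 105°): beam 1 = 1.0000 ≠ 2.5882 ✗
  (8.5, 4.5, 300°): beam 1 = 4.6587 ≠ 2.5882 ✗
  (3.5, 3.5, 345°): beam 1 = 2.8868 ≠ 2.5882 ✗
  (1.5, 4.5, 195°): beam 1 = 1.7321 ≠ 2.5882 ✗
  …
  (6.5, 3.5, 240°): r_1=2.5882, r_2=0.5774, r_3=0.5176, r_4=1.7321, r_5=2.5882, r_6=2.8868, r_7=2.5882 — all match ✓
Only this pose fits every beam.

(x, y, θ) = (6.5, 3.5, 240°)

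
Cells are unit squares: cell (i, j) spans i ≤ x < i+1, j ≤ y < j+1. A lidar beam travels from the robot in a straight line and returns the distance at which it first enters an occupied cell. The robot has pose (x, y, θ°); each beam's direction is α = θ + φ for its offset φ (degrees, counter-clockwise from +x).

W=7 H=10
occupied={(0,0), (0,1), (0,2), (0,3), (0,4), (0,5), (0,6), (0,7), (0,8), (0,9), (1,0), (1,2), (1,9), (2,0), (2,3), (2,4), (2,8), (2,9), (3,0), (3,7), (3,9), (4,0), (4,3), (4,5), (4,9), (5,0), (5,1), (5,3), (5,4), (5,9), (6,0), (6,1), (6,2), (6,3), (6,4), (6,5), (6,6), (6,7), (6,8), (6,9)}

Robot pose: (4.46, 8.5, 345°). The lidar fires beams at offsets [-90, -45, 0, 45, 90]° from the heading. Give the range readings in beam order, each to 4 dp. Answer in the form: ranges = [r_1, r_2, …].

ranges = [5.6410, 3.0800, 1.5943, 1.0000, 0.5176]

beam 1: φ=-90°, α=255°
  d=(-0.2588,-0.9659)  start (4,8)  tX=1.7773 tY=0.5176  stride 1/|dx|=3.8637 1/|dy|=1.0353
    cross y-line → (4,7), t=0.5176
    cross y-line → (4,6), t=1.5529
    cross x-line → (3,6), t=1.7773
    cross y-line → (3,5), t=2.5882
    cross y-line → (3,4), t=3.6235
    cross y-line → (3,3), t=4.6587
    cross x-line → (2,3), t=5.6410 (wall)
  → r_1 = 5.6410
beam 2: φ=-45°, α=300°
  d=(0.5000,-0.8660)  start (4,8)  tX=1.0800 tY=0.5774  stride 1/|dx|=2.0000 1/|dy|=1.1547
    cross y-line → (4,7), t=0.5774
    cross x-line → (5,7), t=1.0800
    cross y-line → (5,6), t=1.7321
    cross y-line → (5,5), t=2.8868
    cross x-line → (6,5), t=3.0800 (wall)
  → r_2 = 3.0800
beam 3: φ=0°, α=345°
  d=(0.9659,-0.2588)  start (4,8)  tX=0.5590 tY=1.9319  stride 1/|dx|=1.0353 1/|dy|=3.8637
    cross x-line → (5,8), t=0.5590
    cross x-line → (6,8), t=1.5943 (wall)
  → r_3 = 1.5943
beam 4: φ=45°, α=30°
  d=(0.8660,0.5000)  start (4,8)  tX=0.6235 tY=1.0000  stride 1/|dx|=1.1547 1/|dy|=2.0000
    cross x-line → (5,8), t=0.6235
    cross y-line → (5,9), t=1.0000 (wall)
  → r_4 = 1.0000
beam 5: φ=90°, α=75°
  d=(0.2588,0.9659)  start (4,8)  tX=2.0864 tY=0.5176  stride 1/|dx|=3.8637 1/|dy|=1.0353
    cross y-line → (4,9), t=0.5176 (wall)
  → r_5 = 0.5176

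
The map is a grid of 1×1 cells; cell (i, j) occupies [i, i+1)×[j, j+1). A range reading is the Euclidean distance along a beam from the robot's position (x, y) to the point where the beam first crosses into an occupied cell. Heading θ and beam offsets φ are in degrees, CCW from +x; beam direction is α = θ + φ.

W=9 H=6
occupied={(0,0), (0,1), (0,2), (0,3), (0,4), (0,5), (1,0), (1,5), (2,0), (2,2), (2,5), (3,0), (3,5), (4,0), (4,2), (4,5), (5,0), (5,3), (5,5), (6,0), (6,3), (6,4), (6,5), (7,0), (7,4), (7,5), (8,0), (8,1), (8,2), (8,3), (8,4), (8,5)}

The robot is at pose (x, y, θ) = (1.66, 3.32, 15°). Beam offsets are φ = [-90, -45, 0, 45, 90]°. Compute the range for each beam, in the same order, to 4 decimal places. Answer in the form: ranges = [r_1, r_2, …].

ranges = [1.3137, 0.6400, 4.4931, 1.9399, 1.7393]

beam 1: φ=-90°, α=285°
  cosα=0.2588 sinα=-0.9659 | (1,3) | tMaxX 1.3137 tMaxY 0.3313 | tΔX 3.8637 tΔY 1.0353
    t=0.3313 [y] (1,2)
    t=1.3137 [x] (2,2) — stop
  → r_1 = 1.3137
beam 2: φ=-45°, α=330°
  cosα=0.8660 sinα=-0.5000 | (1,3) | tMaxX 0.3926 tMaxY 0.6400 | tΔX 1.1547 tΔY 2.0000
    t=0.3926 [x] (2,3)
    t=0.6400 [y] (2,2) — stop
  → r_2 = 0.6400
beam 3: φ=0°, α=15°
  cosα=0.9659 sinα=0.2588 | (1,3) | tMaxX 0.3520 tMaxY 2.6273 | tΔX 1.0353 tΔY 3.8637
    t=0.3520 [x] (2,3)
    t=1.3873 [x] (3,3)
    t=2.4225 [x] (4,3)
    t=2.6273 [y] (4,4)
    t=3.4578 [x] (5,4)
    t=4.4931 [x] (6,4) — stop
  → r_3 = 4.4931
beam 4: φ=45°, α=60°
  cosα=0.5000 sinα=0.8660 | (1,3) | tMaxX 0.6800 tMaxY 0.7852 | tΔX 2.0000 tΔY 1.1547
    t=0.6800 [x] (2,3)
    t=0.7852 [y] (2,4)
    t=1.9399 [y] (2,5) — stop
  → r_4 = 1.9399
beam 5: φ=90°, α=105°
  cosα=-0.2588 sinα=0.9659 | (1,3) | tMaxX 2.5500 tMaxY 0.7040 | tΔX 3.8637 tΔY 1.0353
    t=0.7040 [y] (1,4)
    t=1.7393 [y] (1,5) — stop
  → r_5 = 1.7393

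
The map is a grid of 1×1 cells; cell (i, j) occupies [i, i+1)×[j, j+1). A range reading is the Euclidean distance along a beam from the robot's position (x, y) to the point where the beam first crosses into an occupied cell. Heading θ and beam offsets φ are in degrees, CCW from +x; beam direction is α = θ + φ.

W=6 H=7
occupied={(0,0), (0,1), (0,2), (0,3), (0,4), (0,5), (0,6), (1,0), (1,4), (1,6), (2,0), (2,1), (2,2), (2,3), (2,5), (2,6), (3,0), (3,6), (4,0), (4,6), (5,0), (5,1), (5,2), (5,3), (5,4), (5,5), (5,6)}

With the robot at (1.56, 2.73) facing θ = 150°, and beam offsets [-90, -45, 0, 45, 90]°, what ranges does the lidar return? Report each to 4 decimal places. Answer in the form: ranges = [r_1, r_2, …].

beam 1: φ=-90°, α=60°
  direction (0.5000, 0.8660); cell (1,2); t to first gridline: x 0.8800, y 0.3118 (then +2.0000 / +1.1547)
    (1,3) via y @ 0.3118
    (2,3) via x @ 0.8800  # hit
  → r_1 = 0.8800
beam 2: φ=-45°, α=105°
  direction (-0.2588, 0.9659); cell (1,2); t to first gridline: x 2.1637, y 0.2795 (then +3.8637 / +1.0353)
    (1,3) via y @ 0.2795
    (1,4) via y @ 1.3148  # hit
  → r_2 = 1.3148
beam 3: φ=0°, α=150°
  direction (-0.8660, 0.5000); cell (1,2); t to first gridline: x 0.6466, y 0.5400 (then +1.1547 / +2.0000)
    (1,3) via y @ 0.5400
    (0,3) via x @ 0.6466  # hit
  → r_3 = 0.6466
beam 4: φ=45°, α=195°
  direction (-0.9659, -0.2588); cell (1,2); t to first gridline: x 0.5798, y 2.8205 (then +1.0353 / +3.8637)
    (0,2) via x @ 0.5798  # hit
  → r_4 = 0.5798
beam 5: φ=90°, α=240°
  direction (-0.5000, -0.8660); cell (1,2); t to first gridline: x 1.1200, y 0.8429 (then +2.0000 / +1.1547)
    (1,1) via y @ 0.8429
    (0,1) via x @ 1.1200  # hit
  → r_5 = 1.1200

ranges = [0.8800, 1.3148, 0.6466, 0.5798, 1.1200]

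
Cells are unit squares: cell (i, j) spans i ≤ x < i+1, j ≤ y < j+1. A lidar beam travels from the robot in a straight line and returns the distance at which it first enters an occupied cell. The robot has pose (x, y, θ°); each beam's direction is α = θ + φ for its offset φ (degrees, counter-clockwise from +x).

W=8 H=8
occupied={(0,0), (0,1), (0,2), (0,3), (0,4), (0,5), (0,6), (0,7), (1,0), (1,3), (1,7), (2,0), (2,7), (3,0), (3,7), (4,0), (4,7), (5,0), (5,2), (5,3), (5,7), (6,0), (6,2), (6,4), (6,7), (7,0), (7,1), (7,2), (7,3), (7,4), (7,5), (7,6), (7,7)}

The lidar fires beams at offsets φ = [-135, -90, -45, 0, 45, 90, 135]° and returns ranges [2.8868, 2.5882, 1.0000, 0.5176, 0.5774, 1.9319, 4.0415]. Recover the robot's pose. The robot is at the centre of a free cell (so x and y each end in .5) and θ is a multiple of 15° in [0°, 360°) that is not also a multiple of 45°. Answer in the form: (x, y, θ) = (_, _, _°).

The pose lattice has 31·16 = 496 candidates. Test each by forward raycasting.
  (2.5, 5.5, 165°): beam 1 = 3.0000 ≠ 2.8868 ✗
  (5.5, 1.5, 75°): beam 1 = 0.5774 ≠ 2.8868 ✗
  (1.5, 4.5, 285°): beam 1 = 0.5774 ≠ 2.8868 ✗
  (1.5, 4.5, 300°): beam 1 = 0.5176 ≠ 2.8868 ✗
  …
  (4.5, 6.5, 75°): r_1=2.8868, r_2=2.5882, r_3=1.0000, r_4=0.5176, r_5=0.5774, r_6=1.9319, r_7=4.0415 — all match ✓
No second candidate reproduces the full scan.

(x, y, θ) = (4.5, 6.5, 75°)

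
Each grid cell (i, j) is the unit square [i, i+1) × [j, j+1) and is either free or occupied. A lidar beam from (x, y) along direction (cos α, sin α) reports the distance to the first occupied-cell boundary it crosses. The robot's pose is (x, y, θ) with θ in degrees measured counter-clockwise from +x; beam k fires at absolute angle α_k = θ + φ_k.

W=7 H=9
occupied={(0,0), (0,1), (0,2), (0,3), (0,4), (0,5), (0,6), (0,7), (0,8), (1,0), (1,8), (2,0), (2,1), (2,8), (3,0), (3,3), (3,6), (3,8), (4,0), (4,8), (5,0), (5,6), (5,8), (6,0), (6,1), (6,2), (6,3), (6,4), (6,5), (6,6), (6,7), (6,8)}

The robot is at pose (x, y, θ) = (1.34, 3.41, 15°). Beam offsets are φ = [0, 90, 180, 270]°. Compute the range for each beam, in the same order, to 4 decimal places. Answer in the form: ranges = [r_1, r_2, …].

beam 1: φ=0°, α=15°
  d=(0.9659,0.2588)  start (1,3)  tX=0.6833 tY=2.2796  stride 1/|dx|=1.0353 1/|dy|=3.8637
    cross x-line → (2,3), t=0.6833
    cross x-line → (3,3), t=1.7186 (wall)
  → r_1 = 1.7186
beam 2: φ=90°, α=105°
  d=(-0.2588,0.9659)  start (1,3)  tX=1.3137 tY=0.6108  stride 1/|dx|=3.8637 1/|dy|=1.0353
    cross y-line → (1,4), t=0.6108
    cross x-line → (0,4), t=1.3137 (wall)
  → r_2 = 1.3137
beam 3: φ=180°, α=195°
  d=(-0.9659,-0.2588)  start (1,3)  tX=0.3520 tY=1.5841  stride 1/|dx|=1.0353 1/|dy|=3.8637
    cross x-line → (0,3), t=0.3520 (wall)
  → r_3 = 0.3520
beam 4: φ=270°, α=285°
  d=(0.2588,-0.9659)  start (1,3)  tX=2.5500 tY=0.4245  stride 1/|dx|=3.8637 1/|dy|=1.0353
    cross y-line → (1,2), t=0.4245
    cross y-line → (1,1), t=1.4597
    cross y-line → (1,0), t=2.4950 (wall)
  → r_4 = 2.4950

ranges = [1.7186, 1.3137, 0.3520, 2.4950]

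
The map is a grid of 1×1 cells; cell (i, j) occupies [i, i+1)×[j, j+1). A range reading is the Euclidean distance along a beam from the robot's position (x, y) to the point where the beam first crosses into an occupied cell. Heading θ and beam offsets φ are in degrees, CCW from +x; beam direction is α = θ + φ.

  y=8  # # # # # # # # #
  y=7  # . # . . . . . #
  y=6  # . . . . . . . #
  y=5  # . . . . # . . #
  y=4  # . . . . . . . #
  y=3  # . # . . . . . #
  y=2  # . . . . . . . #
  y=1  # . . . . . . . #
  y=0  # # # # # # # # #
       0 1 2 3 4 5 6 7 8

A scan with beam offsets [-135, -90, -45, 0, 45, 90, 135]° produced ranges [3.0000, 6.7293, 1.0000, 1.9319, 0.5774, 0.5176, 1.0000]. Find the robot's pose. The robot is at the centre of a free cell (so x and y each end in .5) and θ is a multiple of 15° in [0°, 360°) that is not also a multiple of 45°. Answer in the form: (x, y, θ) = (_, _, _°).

Candidates: 46 free-cell centres × 16 headings = 736 poses. Raycast each; keep the one whose scan matches to 4 dp.
  (2.5, 4.5, 120°): beam 1 = 5.6940 ≠ 3.0000 ✗
  (5.5, 7.5, 240°): beam 1 = 0.5176 ≠ 3.0000 ✗
  (3.5, 5.5, 195°): beam 1 = 2.8868 ≠ 3.0000 ✗
  (4.5, 6.5, 285°): beam 1 = 1.7321 ≠ 3.0000 ✗
  …
  (1.5, 2.5, 105°): r_1=3.0000, r_2=6.7293, r_3=1.0000, r_4=1.9319, r_5=0.5774, r_6=0.5176, r_7=1.0000 — all match ✓
Unique over the lattice → pose = (1.5, 2.5, 105°).

(x, y, θ) = (1.5, 2.5, 105°)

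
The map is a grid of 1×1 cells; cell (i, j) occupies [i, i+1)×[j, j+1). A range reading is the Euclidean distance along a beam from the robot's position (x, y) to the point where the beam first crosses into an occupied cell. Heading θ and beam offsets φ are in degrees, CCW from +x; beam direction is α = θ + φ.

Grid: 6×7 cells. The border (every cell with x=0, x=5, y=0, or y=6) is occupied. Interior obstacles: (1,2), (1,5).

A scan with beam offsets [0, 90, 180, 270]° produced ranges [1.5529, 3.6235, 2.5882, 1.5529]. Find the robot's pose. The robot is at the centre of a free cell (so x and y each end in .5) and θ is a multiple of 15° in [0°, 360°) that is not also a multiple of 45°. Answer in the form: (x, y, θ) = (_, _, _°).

(x, y, θ) = (2.5, 4.5, 195°)

Enumerate (i+0.5, j+0.5, θ) over the 18 free cells and 16 admissible headings. For each, cast all 4 beams and compare to the given ranges.
  (4.5, 1.5, 75°): beam 1 = 1.9319 ≠ 1.5529 ✗
  (4.5, 4.5, 240°): beam 1 = 4.0415 ≠ 1.5529 ✗
  (4.5, 4.5, 285°): beam 1 = 1.9319 ≠ 1.5529 ✗
  …
  (2.5, 4.5, 195°): r_1=1.5529, r_2=3.6235, r_3=2.5882, r_4=1.5529 — all match ✓
No second candidate reproduces the full scan.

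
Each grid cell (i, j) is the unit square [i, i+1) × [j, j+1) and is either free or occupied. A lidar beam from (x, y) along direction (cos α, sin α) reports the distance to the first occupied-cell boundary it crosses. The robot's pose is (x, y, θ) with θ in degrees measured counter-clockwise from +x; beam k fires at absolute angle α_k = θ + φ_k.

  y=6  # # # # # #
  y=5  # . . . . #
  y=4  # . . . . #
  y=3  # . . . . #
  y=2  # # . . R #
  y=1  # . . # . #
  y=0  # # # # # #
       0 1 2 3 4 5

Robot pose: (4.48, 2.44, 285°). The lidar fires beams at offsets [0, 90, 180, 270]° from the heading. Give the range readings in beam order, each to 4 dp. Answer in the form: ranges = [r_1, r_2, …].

ranges = [1.4908, 0.5383, 3.6856, 3.6028]

beam 1: φ=0°, α=285°
  direction (0.2588, -0.9659); cell (4,2); t to first gridline: x 2.0091, y 0.4555 (then +3.8637 / +1.0353)
    (4,1) via y @ 0.4555
    (4,0) via y @ 1.4908  # hit
  → r_1 = 1.4908
beam 2: φ=90°, α=15°
  direction (0.9659, 0.2588); cell (4,2); t to first gridline: x 0.5383, y 2.1637 (then +1.0353 / +3.8637)
    (5,2) via x @ 0.5383  # hit
  → r_2 = 0.5383
beam 3: φ=180°, α=105°
  direction (-0.2588, 0.9659); cell (4,2); t to first gridline: x 1.8546, y 0.5798 (then +3.8637 / +1.0353)
    (4,3) via y @ 0.5798
    (4,4) via y @ 1.6150
    (3,4) via x @ 1.8546
    (3,5) via y @ 2.6503
    (3,6) via y @ 3.6856  # hit
  → r_3 = 3.6856
beam 4: φ=270°, α=195°
  direction (-0.9659, -0.2588); cell (4,2); t to first gridline: x 0.4969, y 1.7000 (then +1.0353 / +3.8637)
    (3,2) via x @ 0.4969
    (2,2) via x @ 1.5322
    (2,1) via y @ 1.7000
    (1,1) via x @ 2.5675
    (0,1) via x @ 3.6028  # hit
  → r_4 = 3.6028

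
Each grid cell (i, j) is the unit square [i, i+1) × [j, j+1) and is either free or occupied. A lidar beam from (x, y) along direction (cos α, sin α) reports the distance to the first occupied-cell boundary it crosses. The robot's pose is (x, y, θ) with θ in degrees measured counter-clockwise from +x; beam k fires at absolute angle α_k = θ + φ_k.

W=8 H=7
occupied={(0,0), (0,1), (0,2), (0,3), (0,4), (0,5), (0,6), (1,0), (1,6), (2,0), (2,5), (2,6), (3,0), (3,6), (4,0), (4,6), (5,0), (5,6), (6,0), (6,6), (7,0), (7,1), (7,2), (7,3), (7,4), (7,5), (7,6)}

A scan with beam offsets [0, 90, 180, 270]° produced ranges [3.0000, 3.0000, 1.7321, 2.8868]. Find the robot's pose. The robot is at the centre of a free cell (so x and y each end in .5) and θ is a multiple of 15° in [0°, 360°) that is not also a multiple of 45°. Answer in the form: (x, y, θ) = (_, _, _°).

(x, y, θ) = (4.5, 2.5, 120°)

Enumerate (i+0.5, j+0.5, θ) over the 29 free cells and 16 admissible headings. For each, cast all 4 beams and compare to the given ranges.
  (1.5, 1.5, 300°): beam 1 = 0.5774 ≠ 3.0000 ✗
  (2.5, 2.5, 120°): beam 2 = 1.7321 ≠ 3.0000 ✗
  (1.5, 2.5, 345°): beam 1 = 5.6940 ≠ 3.0000 ✗
  …
  (4.5, 2.5, 120°): r_1=3.0000, r_2=3.0000, r_3=1.7321, r_4=2.8868 — all match ✓
Only this pose fits every beam.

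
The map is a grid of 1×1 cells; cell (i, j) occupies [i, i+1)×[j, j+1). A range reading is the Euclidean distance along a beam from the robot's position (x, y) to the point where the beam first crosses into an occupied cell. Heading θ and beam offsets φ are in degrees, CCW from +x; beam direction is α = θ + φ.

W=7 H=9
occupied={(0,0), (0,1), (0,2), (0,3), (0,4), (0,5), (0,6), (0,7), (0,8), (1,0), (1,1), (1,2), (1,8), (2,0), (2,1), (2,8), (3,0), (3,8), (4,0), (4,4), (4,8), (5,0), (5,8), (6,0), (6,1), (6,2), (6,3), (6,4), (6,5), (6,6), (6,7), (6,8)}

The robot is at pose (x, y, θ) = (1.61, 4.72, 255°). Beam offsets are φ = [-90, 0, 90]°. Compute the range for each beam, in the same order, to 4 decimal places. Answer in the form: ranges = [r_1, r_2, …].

ranges = [0.6315, 1.7807, 2.4743]

beam 1: φ=-90°, α=165°
  dir = (cos 165°, sin 165°) = (-0.9659, 0.2588); from cell (1,4)
  next x-line at t=0.6315, next y-line at t=1.0818; Δt_x=1.0353, Δt_y=3.8637
    x: enter (0,4) at t=0.6315 ← occupied
  → r_1 = 0.6315
beam 2: φ=0°, α=255°
  dir = (cos 255°, sin 255°) = (-0.2588, -0.9659); from cell (1,4)
  next x-line at t=2.3569, next y-line at t=0.7454; Δt_x=3.8637, Δt_y=1.0353
    y: enter (1,3) at t=0.7454
    y: enter (1,2) at t=1.7807 ← occupied
  → r_2 = 1.7807
beam 3: φ=90°, α=345°
  dir = (cos 345°, sin 345°) = (0.9659, -0.2588); from cell (1,4)
  next x-line at t=0.4038, next y-line at t=2.7819; Δt_x=1.0353, Δt_y=3.8637
    x: enter (2,4) at t=0.4038
    x: enter (3,4) at t=1.4390
    x: enter (4,4) at t=2.4743 ← occupied
  → r_3 = 2.4743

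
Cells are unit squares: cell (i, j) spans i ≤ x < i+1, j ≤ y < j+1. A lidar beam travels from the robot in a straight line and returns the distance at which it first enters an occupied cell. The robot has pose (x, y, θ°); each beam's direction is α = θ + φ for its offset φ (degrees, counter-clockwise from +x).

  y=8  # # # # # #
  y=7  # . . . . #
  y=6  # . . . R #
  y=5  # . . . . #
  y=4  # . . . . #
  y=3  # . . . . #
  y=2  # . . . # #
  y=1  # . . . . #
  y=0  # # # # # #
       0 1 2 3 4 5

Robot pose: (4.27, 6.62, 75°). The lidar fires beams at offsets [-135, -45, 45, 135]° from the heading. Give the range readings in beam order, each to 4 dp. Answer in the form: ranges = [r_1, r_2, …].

ranges = [1.4600, 0.8429, 1.5935, 3.7759]

beam 1: φ=-135°, α=300°
  dir = (cos 300°, sin 300°) = (0.5000, -0.8660); from cell (4,6)
  next x-line at t=1.4600, next y-line at t=0.7159; Δt_x=2.0000, Δt_y=1.1547
    y: enter (4,5) at t=0.7159
    x: enter (5,5) at t=1.4600 ← occupied
  → r_1 = 1.4600
beam 2: φ=-45°, α=30°
  dir = (cos 30°, sin 30°) = (0.8660, 0.5000); from cell (4,6)
  next x-line at t=0.8429, next y-line at t=0.7600; Δt_x=1.1547, Δt_y=2.0000
    y: enter (4,7) at t=0.7600
    x: enter (5,7) at t=0.8429 ← occupied
  → r_2 = 0.8429
beam 3: φ=45°, α=120°
  dir = (cos 120°, sin 120°) = (-0.5000, 0.8660); from cell (4,6)
  next x-line at t=0.5400, next y-line at t=0.4388; Δt_x=2.0000, Δt_y=1.1547
    y: enter (4,7) at t=0.4388
    x: enter (3,7) at t=0.5400
    y: enter (3,8) at t=1.5935 ← occupied
  → r_3 = 1.5935
beam 4: φ=135°, α=210°
  dir = (cos 210°, sin 210°) = (-0.8660, -0.5000); from cell (4,6)
  next x-line at t=0.3118, next y-line at t=1.2400; Δt_x=1.1547, Δt_y=2.0000
    x: enter (3,6) at t=0.3118
    y: enter (3,5) at t=1.2400
    x: enter (2,5) at t=1.4665
    x: enter (1,5) at t=2.6212
    y: enter (1,4) at t=3.2400
    x: enter (0,4) at t=3.7759 ← occupied
  → r_4 = 3.7759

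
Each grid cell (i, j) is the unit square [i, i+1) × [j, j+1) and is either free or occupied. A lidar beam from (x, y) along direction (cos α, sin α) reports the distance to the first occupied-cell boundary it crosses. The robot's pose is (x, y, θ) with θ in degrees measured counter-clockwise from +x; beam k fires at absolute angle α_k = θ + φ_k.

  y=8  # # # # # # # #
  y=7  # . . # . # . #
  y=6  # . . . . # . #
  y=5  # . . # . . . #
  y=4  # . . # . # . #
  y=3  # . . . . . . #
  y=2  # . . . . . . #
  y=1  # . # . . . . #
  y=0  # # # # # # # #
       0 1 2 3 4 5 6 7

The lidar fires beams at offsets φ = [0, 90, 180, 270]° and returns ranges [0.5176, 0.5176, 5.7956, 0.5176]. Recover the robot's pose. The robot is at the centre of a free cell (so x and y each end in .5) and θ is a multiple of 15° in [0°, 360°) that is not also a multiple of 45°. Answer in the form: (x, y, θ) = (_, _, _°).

The pose lattice has 35·16 = 560 candidates. Test each by forward raycasting.
  (4.5, 3.5, 195°): beam 1 = 3.6235 ≠ 0.5176 ✗
  (1.5, 4.5, 195°): beam 2 = 2.5882 ≠ 0.5176 ✗
  (6.5, 5.5, 240°): beam 1 = 1.0000 ≠ 0.5176 ✗
  …
  (1.5, 1.5, 255°): r_1=0.5176, r_2=0.5176, r_3=5.7956, r_4=0.5176 — all match ✓
Unique over the lattice → pose = (1.5, 1.5, 255°).

(x, y, θ) = (1.5, 1.5, 255°)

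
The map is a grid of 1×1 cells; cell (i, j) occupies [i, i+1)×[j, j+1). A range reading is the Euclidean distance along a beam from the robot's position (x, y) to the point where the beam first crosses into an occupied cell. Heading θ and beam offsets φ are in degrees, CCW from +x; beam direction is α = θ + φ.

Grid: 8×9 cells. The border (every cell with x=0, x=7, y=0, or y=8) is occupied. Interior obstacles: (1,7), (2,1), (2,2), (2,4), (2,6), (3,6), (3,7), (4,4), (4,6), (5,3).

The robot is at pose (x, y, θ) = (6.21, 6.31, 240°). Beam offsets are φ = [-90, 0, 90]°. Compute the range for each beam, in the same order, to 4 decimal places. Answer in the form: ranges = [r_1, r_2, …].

ranges = [2.5519, 2.4200, 0.9122]

beam 1: φ=-90°, α=150°
  dir = (cos 150°, sin 150°) = (-0.8660, 0.5000); from cell (6,6)
  next x-line at t=0.2425, next y-line at t=1.3800; Δt_x=1.1547, Δt_y=2.0000
    x: enter (5,6) at t=0.2425
    y: enter (5,7) at t=1.3800
    x: enter (4,7) at t=1.3972
    x: enter (3,7) at t=2.5519 ← occupied
  → r_1 = 2.5519
beam 2: φ=0°, α=240°
  dir = (cos 240°, sin 240°) = (-0.5000, -0.8660); from cell (6,6)
  next x-line at t=0.4200, next y-line at t=0.3580; Δt_x=2.0000, Δt_y=1.1547
    y: enter (6,5) at t=0.3580
    x: enter (5,5) at t=0.4200
    y: enter (5,4) at t=1.5127
    x: enter (4,4) at t=2.4200 ← occupied
  → r_2 = 2.4200
beam 3: φ=90°, α=330°
  dir = (cos 330°, sin 330°) = (0.8660, -0.5000); from cell (6,6)
  next x-line at t=0.9122, next y-line at t=0.6200; Δt_x=1.1547, Δt_y=2.0000
    y: enter (6,5) at t=0.6200
    x: enter (7,5) at t=0.9122 ← occupied
  → r_3 = 0.9122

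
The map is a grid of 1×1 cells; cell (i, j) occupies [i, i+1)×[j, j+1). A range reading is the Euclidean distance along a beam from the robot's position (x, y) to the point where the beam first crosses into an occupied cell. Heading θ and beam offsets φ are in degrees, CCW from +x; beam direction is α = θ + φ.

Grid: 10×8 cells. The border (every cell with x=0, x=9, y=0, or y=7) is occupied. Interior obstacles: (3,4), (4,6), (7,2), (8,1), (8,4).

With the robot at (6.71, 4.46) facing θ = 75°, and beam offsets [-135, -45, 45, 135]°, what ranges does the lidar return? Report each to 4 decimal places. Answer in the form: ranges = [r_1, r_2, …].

beam 1: φ=-135°, α=300°
  cosα=0.5000 sinα=-0.8660 | (6,4) | tMaxX 0.5800 tMaxY 0.5312 | tΔX 2.0000 tΔY 1.1547
    t=0.5312 [y] (6,3)
    t=0.5800 [x] (7,3)
    t=1.6859 [y] (7,2) — stop
  → r_1 = 1.6859
beam 2: φ=-45°, α=30°
  cosα=0.8660 sinα=0.5000 | (6,4) | tMaxX 0.3349 tMaxY 1.0800 | tΔX 1.1547 tΔY 2.0000
    t=0.3349 [x] (7,4)
    t=1.0800 [y] (7,5)
    t=1.4896 [x] (8,5)
    t=2.6443 [x] (9,5) — stop
  → r_2 = 2.6443
beam 3: φ=45°, α=120°
  cosα=-0.5000 sinα=0.8660 | (6,4) | tMaxX 1.4200 tMaxY 0.6235 | tΔX 2.0000 tΔY 1.1547
    t=0.6235 [y] (6,5)
    t=1.4200 [x] (5,5)
    t=1.7782 [y] (5,6)
    t=2.9329 [y] (5,7) — stop
  → r_3 = 2.9329
beam 4: φ=135°, α=210°
  cosα=-0.8660 sinα=-0.5000 | (6,4) | tMaxX 0.8198 tMaxY 0.9200 | tΔX 1.1547 tΔY 2.0000
    t=0.8198 [x] (5,4)
    t=0.9200 [y] (5,3)
    t=1.9745 [x] (4,3)
    t=2.9200 [y] (4,2)
    t=3.1292 [x] (3,2)
    t=4.2839 [x] (2,2)
    t=4.9200 [y] (2,1)
    t=5.4386 [x] (1,1)
    t=6.5933 [x] (0,1) — stop
  → r_4 = 6.5933

ranges = [1.6859, 2.6443, 2.9329, 6.5933]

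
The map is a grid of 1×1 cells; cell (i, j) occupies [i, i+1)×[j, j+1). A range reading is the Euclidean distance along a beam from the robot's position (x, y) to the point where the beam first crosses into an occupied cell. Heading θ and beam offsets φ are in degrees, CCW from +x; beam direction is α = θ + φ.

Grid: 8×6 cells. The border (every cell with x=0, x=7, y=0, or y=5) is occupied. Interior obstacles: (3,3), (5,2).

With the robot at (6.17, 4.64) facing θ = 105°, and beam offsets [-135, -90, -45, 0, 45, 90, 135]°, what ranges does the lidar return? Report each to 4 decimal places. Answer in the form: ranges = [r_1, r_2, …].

beam 1: φ=-135°, α=330°
  dir = (cos 330°, sin 330°) = (0.8660, -0.5000); from cell (6,4)
  next x-line at t=0.9584, next y-line at t=1.2800; Δt_x=1.1547, Δt_y=2.0000
    x: enter (7,4) at t=0.9584 ← occupied
  → r_1 = 0.9584
beam 2: φ=-90°, α=15°
  dir = (cos 15°, sin 15°) = (0.9659, 0.2588); from cell (6,4)
  next x-line at t=0.8593, next y-line at t=1.3909; Δt_x=1.0353, Δt_y=3.8637
    x: enter (7,4) at t=0.8593 ← occupied
  → r_2 = 0.8593
beam 3: φ=-45°, α=60°
  dir = (cos 60°, sin 60°) = (0.5000, 0.8660); from cell (6,4)
  next x-line at t=1.6600, next y-line at t=0.4157; Δt_x=2.0000, Δt_y=1.1547
    y: enter (6,5) at t=0.4157 ← occupied
  → r_3 = 0.4157
beam 4: φ=0°, α=105°
  dir = (cos 105°, sin 105°) = (-0.2588, 0.9659); from cell (6,4)
  next x-line at t=0.6568, next y-line at t=0.3727; Δt_x=3.8637, Δt_y=1.0353
    y: enter (6,5) at t=0.3727 ← occupied
  → r_4 = 0.3727
beam 5: φ=45°, α=150°
  dir = (cos 150°, sin 150°) = (-0.8660, 0.5000); from cell (6,4)
  next x-line at t=0.1963, next y-line at t=0.7200; Δt_x=1.1547, Δt_y=2.0000
    x: enter (5,4) at t=0.1963
    y: enter (5,5) at t=0.7200 ← occupied
  → r_5 = 0.7200
beam 6: φ=90°, α=195°
  dir = (cos 195°, sin 195°) = (-0.9659, -0.2588); from cell (6,4)
  next x-line at t=0.1760, next y-line at t=2.4728; Δt_x=1.0353, Δt_y=3.8637
    x: enter (5,4) at t=0.1760
    x: enter (4,4) at t=1.2113
    x: enter (3,4) at t=2.2465
    y: enter (3,3) at t=2.4728 ← occupied
  → r_6 = 2.4728
beam 7: φ=135°, α=240°
  dir = (cos 240°, sin 240°) = (-0.5000, -0.8660); from cell (6,4)
  next x-line at t=0.3400, next y-line at t=0.7390; Δt_x=2.0000, Δt_y=1.1547
    x: enter (5,4) at t=0.3400
    y: enter (5,3) at t=0.7390
    y: enter (5,2) at t=1.8937 ← occupied
  → r_7 = 1.8937

ranges = [0.9584, 0.8593, 0.4157, 0.3727, 0.7200, 2.4728, 1.8937]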